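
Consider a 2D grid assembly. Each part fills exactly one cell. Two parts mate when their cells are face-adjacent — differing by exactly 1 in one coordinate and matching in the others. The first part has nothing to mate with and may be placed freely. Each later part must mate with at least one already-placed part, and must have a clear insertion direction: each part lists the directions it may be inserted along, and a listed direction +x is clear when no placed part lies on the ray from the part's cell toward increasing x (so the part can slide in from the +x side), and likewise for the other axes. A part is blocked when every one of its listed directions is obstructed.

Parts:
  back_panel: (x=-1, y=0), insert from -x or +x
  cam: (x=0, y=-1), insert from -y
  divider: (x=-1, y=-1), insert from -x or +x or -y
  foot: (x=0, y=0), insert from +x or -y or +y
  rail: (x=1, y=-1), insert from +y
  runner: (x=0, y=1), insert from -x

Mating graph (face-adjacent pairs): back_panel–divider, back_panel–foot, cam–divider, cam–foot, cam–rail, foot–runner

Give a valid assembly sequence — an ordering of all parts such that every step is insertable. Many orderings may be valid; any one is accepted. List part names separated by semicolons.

cam; foot; runner; rail; divider; back_panel

1. cam@(0, -1) [-y clear] — {cam}
2. foot@(0, 0) [+x clear] — {cam, foot}
3. runner@(0, 1) [-x clear] — {cam, foot, runner}
4. rail@(1, -1) [+y clear] — {cam, foot, rail, runner}
5. divider@(-1, -1) [-x clear] — {cam, divider, foot, rail, runner}
6. back_panel@(-1, 0) [-x clear] — {back_panel, cam, divider, foot, rail, runner}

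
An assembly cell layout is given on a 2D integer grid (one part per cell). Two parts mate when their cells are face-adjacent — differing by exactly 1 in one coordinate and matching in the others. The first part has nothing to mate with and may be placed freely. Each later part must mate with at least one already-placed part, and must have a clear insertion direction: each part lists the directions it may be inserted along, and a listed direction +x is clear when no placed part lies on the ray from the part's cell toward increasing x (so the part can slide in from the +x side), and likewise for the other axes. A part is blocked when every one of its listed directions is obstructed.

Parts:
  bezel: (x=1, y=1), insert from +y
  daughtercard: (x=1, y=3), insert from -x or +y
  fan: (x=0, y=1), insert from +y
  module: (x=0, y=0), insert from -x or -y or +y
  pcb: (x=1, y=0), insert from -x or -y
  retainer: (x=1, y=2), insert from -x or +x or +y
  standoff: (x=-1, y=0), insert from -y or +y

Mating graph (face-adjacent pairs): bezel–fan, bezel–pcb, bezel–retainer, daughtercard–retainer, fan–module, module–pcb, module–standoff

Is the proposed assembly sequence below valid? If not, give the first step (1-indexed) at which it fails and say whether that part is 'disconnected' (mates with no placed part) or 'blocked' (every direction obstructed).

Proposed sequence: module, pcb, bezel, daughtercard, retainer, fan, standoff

Invalid at step 4 (disconnected)

1. module@(0, 0) [-x clear] — {module}
2. pcb@(1, 0) [-y clear] — {module, pcb}
3. bezel@(1, 1) [+y clear] — {bezel, module, pcb}
4. daughtercard@(1, 3) — no placed neighbour ⇒ disconnected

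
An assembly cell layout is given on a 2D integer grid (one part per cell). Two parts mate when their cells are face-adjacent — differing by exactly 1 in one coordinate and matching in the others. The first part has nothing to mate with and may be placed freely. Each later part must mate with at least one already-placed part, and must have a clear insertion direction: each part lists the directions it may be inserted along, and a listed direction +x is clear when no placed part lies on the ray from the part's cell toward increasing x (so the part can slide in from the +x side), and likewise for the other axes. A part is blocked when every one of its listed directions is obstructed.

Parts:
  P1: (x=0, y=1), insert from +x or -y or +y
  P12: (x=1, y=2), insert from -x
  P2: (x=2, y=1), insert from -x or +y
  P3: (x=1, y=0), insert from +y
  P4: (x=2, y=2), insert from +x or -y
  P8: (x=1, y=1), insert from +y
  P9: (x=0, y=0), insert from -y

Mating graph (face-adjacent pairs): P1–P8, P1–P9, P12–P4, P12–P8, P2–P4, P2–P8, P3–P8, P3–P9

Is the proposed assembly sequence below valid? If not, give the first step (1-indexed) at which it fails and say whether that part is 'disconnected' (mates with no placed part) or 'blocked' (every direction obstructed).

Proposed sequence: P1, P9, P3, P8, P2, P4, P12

Valid

1. P1@(0, 1) [+x clear] — {P1}
2. P9@(0, 0) [-y clear] — {P1, P9}
3. P3@(1, 0) [+y clear] — {P1, P3, P9}
4. P8@(1, 1) [+y clear] — {P1, P3, P8, P9}
5. P2@(2, 1) [+y clear] — {P1, P2, P3, P8, P9}
6. P4@(2, 2) [+x clear] — {P1, P2, P3, P4, P8, P9}
7. P12@(1, 2) [-x clear] — {P1, P12, P2, P3, P4, P8, P9}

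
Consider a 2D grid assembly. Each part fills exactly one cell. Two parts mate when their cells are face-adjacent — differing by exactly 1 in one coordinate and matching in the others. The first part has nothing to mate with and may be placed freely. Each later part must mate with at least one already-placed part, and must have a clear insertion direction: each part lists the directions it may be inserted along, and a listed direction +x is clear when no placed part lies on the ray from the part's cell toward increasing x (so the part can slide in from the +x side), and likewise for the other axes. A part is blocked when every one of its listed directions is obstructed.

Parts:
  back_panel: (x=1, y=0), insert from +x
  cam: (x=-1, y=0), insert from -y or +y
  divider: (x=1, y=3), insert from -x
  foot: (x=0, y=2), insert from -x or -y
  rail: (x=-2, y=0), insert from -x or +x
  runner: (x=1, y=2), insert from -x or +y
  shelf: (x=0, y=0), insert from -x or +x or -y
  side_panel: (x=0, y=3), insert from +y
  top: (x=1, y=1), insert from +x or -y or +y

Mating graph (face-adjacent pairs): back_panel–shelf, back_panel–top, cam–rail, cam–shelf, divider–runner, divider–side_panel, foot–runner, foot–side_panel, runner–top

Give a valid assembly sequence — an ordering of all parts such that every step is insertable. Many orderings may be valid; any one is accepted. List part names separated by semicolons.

1. divider@(1, 3) [-x clear] — {divider}
2. side_panel@(0, 3) [+y clear] — {divider, side_panel}
3. runner@(1, 2) [-x clear] — {divider, runner, side_panel}
4. top@(1, 1) [+x clear] — {divider, runner, side_panel, top}
5. foot@(0, 2) [-x clear] — {divider, foot, runner, side_panel, top}
6. back_panel@(1, 0) [+x clear] — {back_panel, divider, foot, runner, side_panel, top}
7. shelf@(0, 0) [-x clear] — {back_panel, divider, foot, runner, shelf, side_panel, top}
8. cam@(-1, 0) [-y clear] — {back_panel, cam, divider, foot, runner, shelf, side_panel, top}
9. rail@(-2, 0) [-x clear] — {back_panel, cam, divider, foot, rail, runner, shelf, side_panel, top}

divider; side_panel; runner; top; foot; back_panel; shelf; cam; rail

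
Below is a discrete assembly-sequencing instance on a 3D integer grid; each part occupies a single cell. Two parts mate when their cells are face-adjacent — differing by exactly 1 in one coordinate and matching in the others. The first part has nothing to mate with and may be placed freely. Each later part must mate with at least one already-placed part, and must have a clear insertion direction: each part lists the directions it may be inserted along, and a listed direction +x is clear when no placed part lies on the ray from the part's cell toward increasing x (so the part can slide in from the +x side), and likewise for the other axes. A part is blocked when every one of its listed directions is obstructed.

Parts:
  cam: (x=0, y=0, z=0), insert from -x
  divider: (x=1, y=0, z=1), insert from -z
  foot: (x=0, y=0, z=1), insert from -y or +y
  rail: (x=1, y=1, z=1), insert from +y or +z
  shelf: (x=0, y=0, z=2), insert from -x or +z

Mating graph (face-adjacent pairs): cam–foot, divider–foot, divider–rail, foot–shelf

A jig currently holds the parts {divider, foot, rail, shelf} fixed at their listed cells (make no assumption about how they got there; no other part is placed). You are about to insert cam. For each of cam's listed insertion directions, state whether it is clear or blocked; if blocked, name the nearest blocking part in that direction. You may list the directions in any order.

-x: ray from cam(0, 0, 0) has no placed part ⇒ clear

-x: clear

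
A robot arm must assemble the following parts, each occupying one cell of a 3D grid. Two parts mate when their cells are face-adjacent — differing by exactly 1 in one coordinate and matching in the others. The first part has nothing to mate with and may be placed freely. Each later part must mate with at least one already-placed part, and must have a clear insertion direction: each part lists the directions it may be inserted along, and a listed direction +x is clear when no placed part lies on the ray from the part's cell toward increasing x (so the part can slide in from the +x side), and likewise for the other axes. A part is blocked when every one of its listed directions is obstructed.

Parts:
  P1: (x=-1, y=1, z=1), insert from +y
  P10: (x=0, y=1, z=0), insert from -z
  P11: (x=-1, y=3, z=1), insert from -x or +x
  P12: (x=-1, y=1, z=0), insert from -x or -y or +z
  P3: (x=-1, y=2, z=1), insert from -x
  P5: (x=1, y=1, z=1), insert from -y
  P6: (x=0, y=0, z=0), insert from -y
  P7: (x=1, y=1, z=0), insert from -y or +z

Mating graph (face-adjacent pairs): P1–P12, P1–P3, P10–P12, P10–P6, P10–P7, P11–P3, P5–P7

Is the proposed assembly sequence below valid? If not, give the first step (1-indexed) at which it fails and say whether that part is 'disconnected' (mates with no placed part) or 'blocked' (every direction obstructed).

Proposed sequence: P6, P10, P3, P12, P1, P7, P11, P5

1. P6@(0, 0, 0) [-y clear] — {P6}
2. P10@(0, 1, 0) [-z clear] — {P10, P6}
3. P3@(-1, 2, 1) — no placed neighbour ⇒ disconnected

Invalid at step 3 (disconnected)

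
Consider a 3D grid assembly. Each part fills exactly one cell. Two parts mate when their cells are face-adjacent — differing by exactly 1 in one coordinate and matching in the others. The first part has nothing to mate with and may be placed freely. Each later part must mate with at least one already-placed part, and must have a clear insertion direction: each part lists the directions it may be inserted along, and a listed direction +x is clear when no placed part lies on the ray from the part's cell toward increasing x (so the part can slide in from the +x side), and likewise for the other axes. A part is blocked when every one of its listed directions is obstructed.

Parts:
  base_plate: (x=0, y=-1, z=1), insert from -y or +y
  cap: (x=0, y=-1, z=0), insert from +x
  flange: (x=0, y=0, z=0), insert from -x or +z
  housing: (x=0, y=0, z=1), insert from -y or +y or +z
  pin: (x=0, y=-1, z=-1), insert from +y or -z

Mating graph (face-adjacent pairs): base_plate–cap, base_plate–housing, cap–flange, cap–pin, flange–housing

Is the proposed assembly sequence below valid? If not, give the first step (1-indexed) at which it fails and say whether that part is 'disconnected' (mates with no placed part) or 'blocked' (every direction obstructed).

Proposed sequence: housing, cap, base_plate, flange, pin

Invalid at step 2 (disconnected)

1. housing@(0, 0, 1) [-y clear] — {housing}
2. cap@(0, -1, 0) — no placed neighbour ⇒ disconnected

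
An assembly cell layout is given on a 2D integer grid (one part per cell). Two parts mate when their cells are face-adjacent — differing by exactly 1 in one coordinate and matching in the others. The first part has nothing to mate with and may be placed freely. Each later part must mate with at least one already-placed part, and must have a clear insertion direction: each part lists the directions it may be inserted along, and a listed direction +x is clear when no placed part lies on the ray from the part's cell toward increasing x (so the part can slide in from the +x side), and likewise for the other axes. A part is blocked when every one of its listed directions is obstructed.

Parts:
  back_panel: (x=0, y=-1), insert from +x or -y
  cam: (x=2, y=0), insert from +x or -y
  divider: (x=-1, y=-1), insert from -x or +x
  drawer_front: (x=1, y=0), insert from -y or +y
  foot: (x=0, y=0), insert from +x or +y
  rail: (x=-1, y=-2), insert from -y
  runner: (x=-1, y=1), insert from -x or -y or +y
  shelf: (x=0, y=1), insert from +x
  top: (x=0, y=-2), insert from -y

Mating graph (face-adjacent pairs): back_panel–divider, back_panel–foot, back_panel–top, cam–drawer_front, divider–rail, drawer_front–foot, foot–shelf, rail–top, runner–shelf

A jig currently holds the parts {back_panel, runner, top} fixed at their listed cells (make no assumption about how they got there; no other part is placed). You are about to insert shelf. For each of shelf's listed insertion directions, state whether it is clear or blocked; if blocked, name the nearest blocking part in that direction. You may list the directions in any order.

+x: clear

+x: ray from shelf(0, 1) has no placed part ⇒ clear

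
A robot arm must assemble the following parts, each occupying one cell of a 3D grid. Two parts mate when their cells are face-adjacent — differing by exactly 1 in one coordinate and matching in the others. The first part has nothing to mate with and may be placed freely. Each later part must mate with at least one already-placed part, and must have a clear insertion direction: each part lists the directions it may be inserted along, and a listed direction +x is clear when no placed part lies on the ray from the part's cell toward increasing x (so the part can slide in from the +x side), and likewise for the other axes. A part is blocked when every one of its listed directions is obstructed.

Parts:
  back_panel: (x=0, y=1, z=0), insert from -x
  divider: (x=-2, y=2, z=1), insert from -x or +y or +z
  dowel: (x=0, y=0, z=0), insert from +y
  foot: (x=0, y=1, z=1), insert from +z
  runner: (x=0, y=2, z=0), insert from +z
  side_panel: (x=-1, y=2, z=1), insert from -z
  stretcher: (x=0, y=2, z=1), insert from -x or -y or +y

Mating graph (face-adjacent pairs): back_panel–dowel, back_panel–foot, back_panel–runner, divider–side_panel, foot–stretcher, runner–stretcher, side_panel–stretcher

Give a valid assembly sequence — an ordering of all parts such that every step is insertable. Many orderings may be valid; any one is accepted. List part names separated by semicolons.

dowel; back_panel; foot; runner; stretcher; side_panel; divider

1. dowel@(0, 0, 0) [+y clear] — {dowel}
2. back_panel@(0, 1, 0) [-x clear] — {back_panel, dowel}
3. foot@(0, 1, 1) [+z clear] — {back_panel, dowel, foot}
4. runner@(0, 2, 0) [+z clear] — {back_panel, dowel, foot, runner}
5. stretcher@(0, 2, 1) [-x clear] — {back_panel, dowel, foot, runner, stretcher}
6. side_panel@(-1, 2, 1) [-z clear] — {back_panel, dowel, foot, runner, side_panel, stretcher}
7. divider@(-2, 2, 1) [-x clear] — {back_panel, divider, dowel, foot, runner, side_panel, stretcher}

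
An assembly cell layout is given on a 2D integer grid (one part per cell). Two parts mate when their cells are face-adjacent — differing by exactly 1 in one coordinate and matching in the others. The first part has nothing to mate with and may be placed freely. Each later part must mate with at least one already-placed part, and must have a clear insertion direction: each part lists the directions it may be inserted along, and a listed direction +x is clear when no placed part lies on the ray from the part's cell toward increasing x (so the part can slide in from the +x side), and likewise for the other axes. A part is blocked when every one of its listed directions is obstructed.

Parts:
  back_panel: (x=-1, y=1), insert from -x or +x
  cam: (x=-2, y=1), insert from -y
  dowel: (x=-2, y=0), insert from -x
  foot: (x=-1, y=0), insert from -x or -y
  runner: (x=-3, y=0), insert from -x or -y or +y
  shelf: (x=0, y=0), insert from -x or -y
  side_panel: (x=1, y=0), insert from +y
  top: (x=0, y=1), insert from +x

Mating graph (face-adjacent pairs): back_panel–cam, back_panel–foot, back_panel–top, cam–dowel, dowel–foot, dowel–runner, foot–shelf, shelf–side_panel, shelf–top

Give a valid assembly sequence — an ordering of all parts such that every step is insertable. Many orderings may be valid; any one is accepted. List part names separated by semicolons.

side_panel; shelf; foot; back_panel; top; cam; dowel; runner

1. side_panel@(1, 0) [+y clear] — {side_panel}
2. shelf@(0, 0) [-x clear] — {shelf, side_panel}
3. foot@(-1, 0) [-x clear] — {foot, shelf, side_panel}
4. back_panel@(-1, 1) [-x clear] — {back_panel, foot, shelf, side_panel}
5. top@(0, 1) [+x clear] — {back_panel, foot, shelf, side_panel, top}
6. cam@(-2, 1) [-y clear] — {back_panel, cam, foot, shelf, side_panel, top}
7. dowel@(-2, 0) [-x clear] — {back_panel, cam, dowel, foot, shelf, side_panel, top}
8. runner@(-3, 0) [-x clear] — {back_panel, cam, dowel, foot, runner, shelf, side_panel, top}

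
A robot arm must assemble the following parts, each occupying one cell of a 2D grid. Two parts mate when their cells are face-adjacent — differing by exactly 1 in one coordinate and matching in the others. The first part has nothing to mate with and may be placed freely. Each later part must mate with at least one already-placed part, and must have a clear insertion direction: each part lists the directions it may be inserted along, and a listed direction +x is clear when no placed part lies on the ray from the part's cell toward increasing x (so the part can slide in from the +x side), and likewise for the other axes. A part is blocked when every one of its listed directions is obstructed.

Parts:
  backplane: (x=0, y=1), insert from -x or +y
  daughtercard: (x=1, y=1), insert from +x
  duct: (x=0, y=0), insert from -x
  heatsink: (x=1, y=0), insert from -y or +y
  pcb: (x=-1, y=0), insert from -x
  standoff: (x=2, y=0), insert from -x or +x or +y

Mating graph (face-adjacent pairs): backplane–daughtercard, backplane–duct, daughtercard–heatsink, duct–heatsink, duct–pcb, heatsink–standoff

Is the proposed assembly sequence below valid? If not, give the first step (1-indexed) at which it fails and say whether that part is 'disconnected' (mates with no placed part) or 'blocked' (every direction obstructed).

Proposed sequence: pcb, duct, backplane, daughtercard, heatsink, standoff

1. pcb@(-1, 0) [-x clear] — {pcb}
2. duct@(0, 0) — -x all obstructed ⇒ blocked

Invalid at step 2 (blocked)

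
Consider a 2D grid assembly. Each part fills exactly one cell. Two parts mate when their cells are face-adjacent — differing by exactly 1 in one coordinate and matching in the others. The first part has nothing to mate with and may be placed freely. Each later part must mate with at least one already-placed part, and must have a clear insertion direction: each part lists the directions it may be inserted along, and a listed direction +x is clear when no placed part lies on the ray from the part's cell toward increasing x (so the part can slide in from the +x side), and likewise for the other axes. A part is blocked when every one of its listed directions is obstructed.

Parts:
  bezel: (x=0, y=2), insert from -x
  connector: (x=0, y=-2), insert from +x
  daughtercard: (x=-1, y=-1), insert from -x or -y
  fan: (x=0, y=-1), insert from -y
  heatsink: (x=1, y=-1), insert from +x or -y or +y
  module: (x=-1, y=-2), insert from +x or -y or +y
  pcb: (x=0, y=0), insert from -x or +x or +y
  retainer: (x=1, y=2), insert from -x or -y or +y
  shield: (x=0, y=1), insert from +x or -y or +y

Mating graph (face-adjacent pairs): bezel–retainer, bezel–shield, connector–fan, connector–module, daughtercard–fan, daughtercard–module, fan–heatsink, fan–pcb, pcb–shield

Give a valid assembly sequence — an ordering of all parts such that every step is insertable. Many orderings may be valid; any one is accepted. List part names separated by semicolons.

1. daughtercard@(-1, -1) [-x clear] — {daughtercard}
2. module@(-1, -2) [+x clear] — {daughtercard, module}
3. fan@(0, -1) [-y clear] — {daughtercard, fan, module}
4. pcb@(0, 0) [-x clear] — {daughtercard, fan, module, pcb}
5. heatsink@(1, -1) [+x clear] — {daughtercard, fan, heatsink, module, pcb}
6. shield@(0, 1) [+x clear] — {daughtercard, fan, heatsink, module, pcb, shield}
7. bezel@(0, 2) [-x clear] — {bezel, daughtercard, fan, heatsink, module, pcb, shield}
8. retainer@(1, 2) [+y clear] — {bezel, daughtercard, fan, heatsink, module, pcb, retainer, shield}
9. connector@(0, -2) [+x clear] — {bezel, connector, daughtercard, fan, heatsink, module, pcb, retainer, shield}

daughtercard; module; fan; pcb; heatsink; shield; bezel; retainer; connector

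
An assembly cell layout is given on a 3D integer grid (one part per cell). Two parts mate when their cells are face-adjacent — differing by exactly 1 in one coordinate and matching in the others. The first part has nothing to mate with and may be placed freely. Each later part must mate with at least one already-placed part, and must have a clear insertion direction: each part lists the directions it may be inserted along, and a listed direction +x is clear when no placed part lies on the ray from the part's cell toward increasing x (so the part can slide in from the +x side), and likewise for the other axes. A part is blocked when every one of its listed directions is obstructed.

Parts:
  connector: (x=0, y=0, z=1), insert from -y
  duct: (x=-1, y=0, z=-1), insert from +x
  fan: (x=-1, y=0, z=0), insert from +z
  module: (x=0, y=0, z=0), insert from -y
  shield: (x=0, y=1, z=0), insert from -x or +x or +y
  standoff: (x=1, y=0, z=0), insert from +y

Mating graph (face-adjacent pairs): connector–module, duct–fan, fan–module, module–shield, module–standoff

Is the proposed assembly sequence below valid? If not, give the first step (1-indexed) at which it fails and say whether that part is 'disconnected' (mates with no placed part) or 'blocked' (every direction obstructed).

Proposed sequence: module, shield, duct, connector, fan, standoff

Invalid at step 3 (disconnected)

1. module@(0, 0, 0) [-y clear] — {module}
2. shield@(0, 1, 0) [-x clear] — {module, shield}
3. duct@(-1, 0, -1) — no placed neighbour ⇒ disconnected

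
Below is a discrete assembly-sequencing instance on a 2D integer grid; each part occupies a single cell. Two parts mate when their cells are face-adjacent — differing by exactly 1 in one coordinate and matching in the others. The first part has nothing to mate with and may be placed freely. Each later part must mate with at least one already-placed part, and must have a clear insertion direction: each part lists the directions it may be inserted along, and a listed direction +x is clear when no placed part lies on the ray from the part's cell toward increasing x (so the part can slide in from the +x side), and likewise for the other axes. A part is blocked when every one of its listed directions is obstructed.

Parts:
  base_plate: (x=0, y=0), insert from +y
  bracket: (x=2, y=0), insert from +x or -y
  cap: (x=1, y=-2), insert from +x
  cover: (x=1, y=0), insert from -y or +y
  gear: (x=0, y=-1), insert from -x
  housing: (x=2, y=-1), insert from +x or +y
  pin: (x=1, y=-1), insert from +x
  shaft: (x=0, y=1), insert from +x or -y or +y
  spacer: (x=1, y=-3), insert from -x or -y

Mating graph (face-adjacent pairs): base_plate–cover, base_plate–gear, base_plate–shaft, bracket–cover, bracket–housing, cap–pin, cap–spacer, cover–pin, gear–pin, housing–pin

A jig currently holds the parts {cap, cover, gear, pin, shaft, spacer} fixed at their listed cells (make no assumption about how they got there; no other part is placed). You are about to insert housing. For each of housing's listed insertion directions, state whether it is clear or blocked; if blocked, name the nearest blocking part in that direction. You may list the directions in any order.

+x: ray from housing(2, -1) has no placed part ⇒ clear
+y: ray from housing(2, -1) has no placed part ⇒ clear

+x: clear; +y: clear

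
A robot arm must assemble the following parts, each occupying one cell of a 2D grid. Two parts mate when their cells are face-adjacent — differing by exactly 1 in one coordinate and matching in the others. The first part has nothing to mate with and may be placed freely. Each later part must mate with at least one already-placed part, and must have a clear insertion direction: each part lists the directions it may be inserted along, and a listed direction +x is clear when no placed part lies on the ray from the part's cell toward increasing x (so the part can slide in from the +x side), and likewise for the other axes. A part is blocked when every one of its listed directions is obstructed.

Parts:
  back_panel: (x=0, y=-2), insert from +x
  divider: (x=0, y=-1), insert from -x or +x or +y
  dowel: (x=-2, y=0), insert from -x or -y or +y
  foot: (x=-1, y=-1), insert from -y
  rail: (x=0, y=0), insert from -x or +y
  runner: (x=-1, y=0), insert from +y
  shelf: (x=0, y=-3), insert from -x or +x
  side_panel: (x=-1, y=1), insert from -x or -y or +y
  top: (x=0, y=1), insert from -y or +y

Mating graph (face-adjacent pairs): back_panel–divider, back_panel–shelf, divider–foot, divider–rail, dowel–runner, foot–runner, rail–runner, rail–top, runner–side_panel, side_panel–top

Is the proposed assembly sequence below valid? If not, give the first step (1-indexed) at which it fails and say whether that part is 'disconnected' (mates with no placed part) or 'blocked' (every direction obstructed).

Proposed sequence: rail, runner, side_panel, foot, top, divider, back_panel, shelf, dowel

1. rail@(0, 0) [-x clear] — {rail}
2. runner@(-1, 0) [+y clear] — {rail, runner}
3. side_panel@(-1, 1) [-x clear] — {rail, runner, side_panel}
4. foot@(-1, -1) [-y clear] — {foot, rail, runner, side_panel}
5. top@(0, 1) [+y clear] — {foot, rail, runner, side_panel, top}
6. divider@(0, -1) [+x clear] — {divider, foot, rail, runner, side_panel, top}
7. back_panel@(0, -2) [+x clear] — {back_panel, divider, foot, rail, runner, side_panel, top}
8. shelf@(0, -3) [-x clear] — {back_panel, divider, foot, rail, runner, shelf, side_panel, top}
9. dowel@(-2, 0) [-x clear] — {back_panel, divider, dowel, foot, rail, runner, shelf, side_panel, top}

Valid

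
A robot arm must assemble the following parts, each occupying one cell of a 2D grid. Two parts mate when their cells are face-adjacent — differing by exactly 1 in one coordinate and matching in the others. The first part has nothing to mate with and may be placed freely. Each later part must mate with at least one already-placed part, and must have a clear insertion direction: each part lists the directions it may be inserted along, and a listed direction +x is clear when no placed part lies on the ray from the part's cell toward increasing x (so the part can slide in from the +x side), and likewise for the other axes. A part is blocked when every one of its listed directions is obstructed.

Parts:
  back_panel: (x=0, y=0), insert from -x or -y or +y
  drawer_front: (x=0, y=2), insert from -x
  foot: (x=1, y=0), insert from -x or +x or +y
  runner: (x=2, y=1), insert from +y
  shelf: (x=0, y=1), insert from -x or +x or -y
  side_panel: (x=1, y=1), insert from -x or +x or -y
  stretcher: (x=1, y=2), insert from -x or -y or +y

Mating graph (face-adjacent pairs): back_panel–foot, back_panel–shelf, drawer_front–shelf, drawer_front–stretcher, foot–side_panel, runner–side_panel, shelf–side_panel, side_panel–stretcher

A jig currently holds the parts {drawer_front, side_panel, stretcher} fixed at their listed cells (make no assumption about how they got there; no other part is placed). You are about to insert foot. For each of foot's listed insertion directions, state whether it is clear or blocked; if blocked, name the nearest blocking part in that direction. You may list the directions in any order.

-x: ray from foot(1, 0) has no placed part ⇒ clear
+x: ray from foot(1, 0) has no placed part ⇒ clear
+y: nearest on ray is side_panel@(1, 1) ⇒ blocked

+x: clear; +y: blocked by side_panel; -x: clear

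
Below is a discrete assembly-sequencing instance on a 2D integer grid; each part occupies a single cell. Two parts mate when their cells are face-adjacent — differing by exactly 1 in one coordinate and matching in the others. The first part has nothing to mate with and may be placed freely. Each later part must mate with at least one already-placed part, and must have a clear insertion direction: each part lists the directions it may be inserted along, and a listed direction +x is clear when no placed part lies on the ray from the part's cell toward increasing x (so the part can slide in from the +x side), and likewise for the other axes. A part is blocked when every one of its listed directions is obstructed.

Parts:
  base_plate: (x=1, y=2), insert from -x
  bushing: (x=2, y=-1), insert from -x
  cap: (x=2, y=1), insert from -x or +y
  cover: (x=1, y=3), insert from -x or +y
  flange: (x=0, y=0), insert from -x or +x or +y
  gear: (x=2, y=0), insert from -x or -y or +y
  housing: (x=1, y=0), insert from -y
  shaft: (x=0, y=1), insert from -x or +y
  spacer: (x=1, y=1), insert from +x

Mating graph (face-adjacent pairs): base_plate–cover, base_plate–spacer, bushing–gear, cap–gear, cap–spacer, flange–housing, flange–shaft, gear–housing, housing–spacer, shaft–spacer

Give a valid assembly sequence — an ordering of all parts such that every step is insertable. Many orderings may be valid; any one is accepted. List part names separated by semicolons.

bushing; gear; housing; spacer; shaft; cap; base_plate; cover; flange

1. bushing@(2, -1) [-x clear] — {bushing}
2. gear@(2, 0) [-x clear] — {bushing, gear}
3. housing@(1, 0) [-y clear] — {bushing, gear, housing}
4. spacer@(1, 1) [+x clear] — {bushing, gear, housing, spacer}
5. shaft@(0, 1) [-x clear] — {bushing, gear, housing, shaft, spacer}
6. cap@(2, 1) [+y clear] — {bushing, cap, gear, housing, shaft, spacer}
7. base_plate@(1, 2) [-x clear] — {base_plate, bushing, cap, gear, housing, shaft, spacer}
8. cover@(1, 3) [-x clear] — {base_plate, bushing, cap, cover, gear, housing, shaft, spacer}
9. flange@(0, 0) [-x clear] — {base_plate, bushing, cap, cover, flange, gear, housing, shaft, spacer}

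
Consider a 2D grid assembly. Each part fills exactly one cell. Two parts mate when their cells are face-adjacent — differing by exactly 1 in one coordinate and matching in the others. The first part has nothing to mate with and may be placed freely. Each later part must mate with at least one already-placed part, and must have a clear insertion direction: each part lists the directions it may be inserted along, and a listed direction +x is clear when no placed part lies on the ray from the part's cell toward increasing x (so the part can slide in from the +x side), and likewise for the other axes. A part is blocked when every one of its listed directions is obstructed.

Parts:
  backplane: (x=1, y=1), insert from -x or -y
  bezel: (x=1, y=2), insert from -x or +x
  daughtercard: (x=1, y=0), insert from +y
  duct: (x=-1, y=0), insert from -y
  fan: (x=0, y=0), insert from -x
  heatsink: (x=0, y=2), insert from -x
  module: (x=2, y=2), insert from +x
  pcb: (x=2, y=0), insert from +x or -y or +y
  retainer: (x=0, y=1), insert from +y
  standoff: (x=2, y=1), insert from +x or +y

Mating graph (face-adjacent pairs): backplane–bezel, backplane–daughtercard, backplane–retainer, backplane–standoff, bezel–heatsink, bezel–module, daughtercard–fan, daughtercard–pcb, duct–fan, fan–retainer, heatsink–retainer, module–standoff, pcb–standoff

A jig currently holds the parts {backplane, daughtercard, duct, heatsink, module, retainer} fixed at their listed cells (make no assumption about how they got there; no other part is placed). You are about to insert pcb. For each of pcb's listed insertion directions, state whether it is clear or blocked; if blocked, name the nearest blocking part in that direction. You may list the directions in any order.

+x: ray from pcb(2, 0) has no placed part ⇒ clear
-y: ray from pcb(2, 0) has no placed part ⇒ clear
+y: nearest on ray is module@(2, 2) ⇒ blocked

+x: clear; +y: blocked by module; -y: clear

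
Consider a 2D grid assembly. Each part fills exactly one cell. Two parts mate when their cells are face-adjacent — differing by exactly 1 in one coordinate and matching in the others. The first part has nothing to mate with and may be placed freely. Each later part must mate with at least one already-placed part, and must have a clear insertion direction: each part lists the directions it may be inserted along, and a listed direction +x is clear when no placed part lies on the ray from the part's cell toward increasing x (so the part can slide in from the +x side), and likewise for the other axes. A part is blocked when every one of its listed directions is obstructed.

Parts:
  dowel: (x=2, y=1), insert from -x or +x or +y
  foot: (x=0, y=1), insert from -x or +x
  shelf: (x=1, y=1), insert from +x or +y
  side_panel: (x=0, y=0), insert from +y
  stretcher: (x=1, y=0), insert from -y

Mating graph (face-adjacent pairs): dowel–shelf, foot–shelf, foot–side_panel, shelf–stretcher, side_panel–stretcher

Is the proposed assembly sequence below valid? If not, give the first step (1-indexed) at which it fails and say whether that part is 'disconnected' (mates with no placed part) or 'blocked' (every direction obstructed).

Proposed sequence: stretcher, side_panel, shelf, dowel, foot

Valid

1. stretcher@(1, 0) [-y clear] — {stretcher}
2. side_panel@(0, 0) [+y clear] — {side_panel, stretcher}
3. shelf@(1, 1) [+x clear] — {shelf, side_panel, stretcher}
4. dowel@(2, 1) [+x clear] — {dowel, shelf, side_panel, stretcher}
5. foot@(0, 1) [-x clear] — {dowel, foot, shelf, side_panel, stretcher}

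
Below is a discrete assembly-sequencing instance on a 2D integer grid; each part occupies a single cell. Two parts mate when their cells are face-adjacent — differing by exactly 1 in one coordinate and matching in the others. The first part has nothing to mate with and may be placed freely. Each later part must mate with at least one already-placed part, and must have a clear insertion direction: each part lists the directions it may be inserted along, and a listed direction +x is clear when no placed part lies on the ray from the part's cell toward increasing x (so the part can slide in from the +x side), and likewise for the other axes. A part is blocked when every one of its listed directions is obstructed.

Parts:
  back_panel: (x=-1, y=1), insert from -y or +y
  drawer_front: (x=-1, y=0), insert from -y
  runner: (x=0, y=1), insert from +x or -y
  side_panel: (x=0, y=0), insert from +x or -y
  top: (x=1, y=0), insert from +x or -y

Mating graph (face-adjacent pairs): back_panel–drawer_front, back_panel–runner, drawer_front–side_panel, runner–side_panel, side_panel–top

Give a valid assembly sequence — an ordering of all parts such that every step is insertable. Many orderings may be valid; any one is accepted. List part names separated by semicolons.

runner; side_panel; drawer_front; top; back_panel

1. runner@(0, 1) [+x clear] — {runner}
2. side_panel@(0, 0) [+x clear] — {runner, side_panel}
3. drawer_front@(-1, 0) [-y clear] — {drawer_front, runner, side_panel}
4. top@(1, 0) [+x clear] — {drawer_front, runner, side_panel, top}
5. back_panel@(-1, 1) [+y clear] — {back_panel, drawer_front, runner, side_panel, top}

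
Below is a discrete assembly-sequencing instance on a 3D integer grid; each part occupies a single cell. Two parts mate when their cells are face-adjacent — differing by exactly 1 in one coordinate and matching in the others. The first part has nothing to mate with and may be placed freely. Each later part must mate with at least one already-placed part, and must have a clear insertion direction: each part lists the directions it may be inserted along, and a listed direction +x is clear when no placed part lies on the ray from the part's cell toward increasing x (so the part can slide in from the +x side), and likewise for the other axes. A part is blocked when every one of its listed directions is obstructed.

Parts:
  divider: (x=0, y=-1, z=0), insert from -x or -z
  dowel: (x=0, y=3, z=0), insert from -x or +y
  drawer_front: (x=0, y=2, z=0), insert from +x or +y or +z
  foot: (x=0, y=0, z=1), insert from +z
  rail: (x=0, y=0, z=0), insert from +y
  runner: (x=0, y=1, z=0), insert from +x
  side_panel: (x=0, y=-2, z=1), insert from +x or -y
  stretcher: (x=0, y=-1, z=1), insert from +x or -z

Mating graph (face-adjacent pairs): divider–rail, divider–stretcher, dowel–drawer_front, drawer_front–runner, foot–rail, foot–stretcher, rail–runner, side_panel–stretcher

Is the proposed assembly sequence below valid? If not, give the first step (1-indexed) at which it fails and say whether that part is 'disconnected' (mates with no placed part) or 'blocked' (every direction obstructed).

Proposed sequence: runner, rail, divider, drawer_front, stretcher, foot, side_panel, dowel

Invalid at step 2 (blocked)

1. runner@(0, 1, 0) [+x clear] — {runner}
2. rail@(0, 0, 0) — +y all obstructed ⇒ blocked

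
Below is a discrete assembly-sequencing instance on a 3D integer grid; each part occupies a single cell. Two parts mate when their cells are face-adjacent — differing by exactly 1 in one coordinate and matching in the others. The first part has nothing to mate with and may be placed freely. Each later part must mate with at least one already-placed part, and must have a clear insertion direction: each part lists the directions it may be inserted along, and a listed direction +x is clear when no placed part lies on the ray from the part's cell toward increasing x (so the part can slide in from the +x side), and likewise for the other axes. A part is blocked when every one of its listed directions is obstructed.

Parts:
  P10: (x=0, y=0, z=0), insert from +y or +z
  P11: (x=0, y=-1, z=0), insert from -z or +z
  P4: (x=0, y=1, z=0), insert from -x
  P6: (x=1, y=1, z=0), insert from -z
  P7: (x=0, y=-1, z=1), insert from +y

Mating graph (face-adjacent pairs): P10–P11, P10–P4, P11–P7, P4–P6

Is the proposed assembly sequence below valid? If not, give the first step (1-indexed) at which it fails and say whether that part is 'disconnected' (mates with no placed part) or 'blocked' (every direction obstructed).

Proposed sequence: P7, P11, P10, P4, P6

Valid

1. P7@(0, -1, 1) [+y clear] — {P7}
2. P11@(0, -1, 0) [-z clear] — {P11, P7}
3. P10@(0, 0, 0) [+y clear] — {P10, P11, P7}
4. P4@(0, 1, 0) [-x clear] — {P10, P11, P4, P7}
5. P6@(1, 1, 0) [-z clear] — {P10, P11, P4, P6, P7}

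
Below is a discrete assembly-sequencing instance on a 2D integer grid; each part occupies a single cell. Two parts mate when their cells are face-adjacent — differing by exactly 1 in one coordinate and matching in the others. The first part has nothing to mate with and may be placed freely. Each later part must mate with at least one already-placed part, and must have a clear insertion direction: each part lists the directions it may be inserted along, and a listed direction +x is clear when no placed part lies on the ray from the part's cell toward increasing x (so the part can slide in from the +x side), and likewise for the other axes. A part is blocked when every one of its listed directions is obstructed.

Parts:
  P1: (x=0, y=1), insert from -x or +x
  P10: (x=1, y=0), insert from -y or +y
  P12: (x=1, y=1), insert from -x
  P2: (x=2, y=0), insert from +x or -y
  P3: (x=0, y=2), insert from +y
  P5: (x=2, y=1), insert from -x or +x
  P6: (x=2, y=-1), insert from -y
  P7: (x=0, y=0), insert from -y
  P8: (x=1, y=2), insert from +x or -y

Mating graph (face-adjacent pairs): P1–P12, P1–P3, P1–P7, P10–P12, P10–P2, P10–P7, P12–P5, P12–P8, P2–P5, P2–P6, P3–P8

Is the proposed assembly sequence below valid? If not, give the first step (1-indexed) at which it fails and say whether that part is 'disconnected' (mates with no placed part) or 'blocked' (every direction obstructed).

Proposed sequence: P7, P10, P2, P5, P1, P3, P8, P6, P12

1. P7@(0, 0) [-y clear] — {P7}
2. P10@(1, 0) [-y clear] — {P10, P7}
3. P2@(2, 0) [+x clear] — {P10, P2, P7}
4. P5@(2, 1) [-x clear] — {P10, P2, P5, P7}
5. P1@(0, 1) [-x clear] — {P1, P10, P2, P5, P7}
6. P3@(0, 2) [+y clear] — {P1, P10, P2, P3, P5, P7}
7. P8@(1, 2) [+x clear] — {P1, P10, P2, P3, P5, P7, P8}
8. P6@(2, -1) [-y clear] — {P1, P10, P2, P3, P5, P6, P7, P8}
9. P12@(1, 1) — -x all obstructed ⇒ blocked

Invalid at step 9 (blocked)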